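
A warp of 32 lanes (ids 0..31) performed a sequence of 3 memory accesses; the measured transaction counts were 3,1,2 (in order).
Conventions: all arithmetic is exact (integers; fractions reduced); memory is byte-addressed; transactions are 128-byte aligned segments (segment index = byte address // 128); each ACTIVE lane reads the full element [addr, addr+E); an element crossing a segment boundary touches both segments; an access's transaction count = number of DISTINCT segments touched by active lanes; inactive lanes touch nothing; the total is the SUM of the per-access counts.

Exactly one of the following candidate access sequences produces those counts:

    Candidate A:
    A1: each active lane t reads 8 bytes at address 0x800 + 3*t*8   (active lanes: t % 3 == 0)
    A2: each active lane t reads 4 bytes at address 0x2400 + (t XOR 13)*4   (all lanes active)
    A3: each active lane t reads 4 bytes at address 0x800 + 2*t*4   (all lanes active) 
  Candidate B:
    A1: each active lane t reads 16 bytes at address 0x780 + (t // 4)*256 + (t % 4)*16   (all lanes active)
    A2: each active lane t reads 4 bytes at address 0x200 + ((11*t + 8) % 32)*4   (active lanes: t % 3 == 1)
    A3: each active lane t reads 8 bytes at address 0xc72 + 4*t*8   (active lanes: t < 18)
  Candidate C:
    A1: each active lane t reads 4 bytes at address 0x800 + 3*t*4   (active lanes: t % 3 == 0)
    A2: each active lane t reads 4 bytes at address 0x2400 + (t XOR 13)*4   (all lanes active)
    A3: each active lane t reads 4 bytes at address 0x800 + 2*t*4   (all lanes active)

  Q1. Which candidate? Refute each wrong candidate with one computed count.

A: A1 gives 6 transactions, not 3
B: A1 gives 8 transactions, not 3
C: all counts match (3,1,2)

Answer: C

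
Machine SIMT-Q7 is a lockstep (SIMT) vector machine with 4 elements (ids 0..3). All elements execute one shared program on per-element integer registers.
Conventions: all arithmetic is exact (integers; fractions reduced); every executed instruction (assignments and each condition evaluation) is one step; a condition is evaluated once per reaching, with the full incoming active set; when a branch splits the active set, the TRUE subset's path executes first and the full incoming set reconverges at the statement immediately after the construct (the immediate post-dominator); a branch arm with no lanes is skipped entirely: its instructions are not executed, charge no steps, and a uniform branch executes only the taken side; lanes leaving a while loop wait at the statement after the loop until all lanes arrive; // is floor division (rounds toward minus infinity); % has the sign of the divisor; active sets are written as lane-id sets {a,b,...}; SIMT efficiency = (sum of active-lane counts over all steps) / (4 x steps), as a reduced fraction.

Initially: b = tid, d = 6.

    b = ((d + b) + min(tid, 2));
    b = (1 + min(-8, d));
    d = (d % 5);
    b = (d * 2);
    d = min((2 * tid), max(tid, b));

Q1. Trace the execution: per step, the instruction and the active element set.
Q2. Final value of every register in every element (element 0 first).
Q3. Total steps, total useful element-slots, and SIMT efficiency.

step 0: b <- ((d + b) + min(tid, 2)) {0,1,2,3}
step 1: b <- (1 + min(-8, d))        {0,1,2,3}
step 2: d <- (d % 5)                 {0,1,2,3}
step 3: b <- (d * 2)                 {0,1,2,3}
step 4: d <- min((2 * tid), max(tid, b)) {0,1,2,3}

Answer: 5 steps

b: 2,2,2,2
d: 0,2,2,3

steps = 5; useful = 20; efficiency = 20/20 = 1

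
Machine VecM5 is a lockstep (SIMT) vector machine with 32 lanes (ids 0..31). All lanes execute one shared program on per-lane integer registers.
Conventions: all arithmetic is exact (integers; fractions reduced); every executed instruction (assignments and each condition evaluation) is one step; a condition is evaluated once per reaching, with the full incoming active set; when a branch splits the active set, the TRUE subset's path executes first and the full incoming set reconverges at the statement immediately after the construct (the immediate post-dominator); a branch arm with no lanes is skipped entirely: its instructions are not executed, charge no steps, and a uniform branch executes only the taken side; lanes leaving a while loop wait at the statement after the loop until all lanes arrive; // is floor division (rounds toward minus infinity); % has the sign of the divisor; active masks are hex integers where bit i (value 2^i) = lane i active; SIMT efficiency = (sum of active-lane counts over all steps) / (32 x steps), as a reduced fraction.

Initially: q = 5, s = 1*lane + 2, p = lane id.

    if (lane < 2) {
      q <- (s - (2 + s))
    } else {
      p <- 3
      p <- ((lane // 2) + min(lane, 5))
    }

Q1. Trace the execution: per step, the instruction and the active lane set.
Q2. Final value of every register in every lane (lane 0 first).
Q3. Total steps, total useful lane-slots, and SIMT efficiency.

step 0: eval (lane < 2)              0xffffffff
step 1: q <- (s - (2 + s))           0x00000003
step 2: p <- 3                       0xfffffffc
step 3: p <- ((lane // 2) + min(lane, 5)) 0xfffffffc

Answer: 4 steps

q: -2,-2,5,5,5,5,5,5,5,5,5,5,5,5,5,5,5,5,5,5,5,5,5,5,5,5,5,5,5,5,5,5
s: 2,3,4,5,6,7,8,9,10,11,12,13,14,15,16,17,18,19,20,21,22,23,24,25,26,27,28,29,30,31,32,33
p: 0,1,3,4,6,7,8,8,9,9,10,10,11,11,12,12,13,13,14,14,15,15,16,16,17,17,18,18,19,19,20,20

steps = 4; useful = 94; efficiency = 94/128 = 47/64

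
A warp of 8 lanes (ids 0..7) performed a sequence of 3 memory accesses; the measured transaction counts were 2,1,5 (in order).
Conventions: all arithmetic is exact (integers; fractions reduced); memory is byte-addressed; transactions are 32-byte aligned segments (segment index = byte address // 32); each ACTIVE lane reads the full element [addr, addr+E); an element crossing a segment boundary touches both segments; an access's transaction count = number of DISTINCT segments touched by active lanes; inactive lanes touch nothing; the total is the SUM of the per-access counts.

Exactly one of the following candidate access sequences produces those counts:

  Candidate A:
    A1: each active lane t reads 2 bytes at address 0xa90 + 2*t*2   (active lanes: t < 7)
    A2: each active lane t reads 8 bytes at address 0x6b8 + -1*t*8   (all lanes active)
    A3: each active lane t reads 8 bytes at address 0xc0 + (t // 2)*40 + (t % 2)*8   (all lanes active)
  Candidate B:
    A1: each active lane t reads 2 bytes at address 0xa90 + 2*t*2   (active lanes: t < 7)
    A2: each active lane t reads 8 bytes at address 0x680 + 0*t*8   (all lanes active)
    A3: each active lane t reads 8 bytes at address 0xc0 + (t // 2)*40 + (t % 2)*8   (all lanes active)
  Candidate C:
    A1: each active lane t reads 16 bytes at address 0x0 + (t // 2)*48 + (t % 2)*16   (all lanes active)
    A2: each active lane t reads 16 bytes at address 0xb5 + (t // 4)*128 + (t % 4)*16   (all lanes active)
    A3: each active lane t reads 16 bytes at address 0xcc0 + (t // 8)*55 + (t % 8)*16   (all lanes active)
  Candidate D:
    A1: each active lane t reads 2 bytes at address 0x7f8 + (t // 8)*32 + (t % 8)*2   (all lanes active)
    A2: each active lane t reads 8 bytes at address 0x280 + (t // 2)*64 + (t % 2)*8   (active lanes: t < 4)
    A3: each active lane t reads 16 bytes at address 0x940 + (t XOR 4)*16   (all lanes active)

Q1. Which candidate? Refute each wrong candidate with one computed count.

A: A2 gives 2 transactions, not 1
C: A1 gives 6 transactions, not 2
D: A2 gives 2 transactions, not 1
B: all counts match (2,1,5)

Answer: B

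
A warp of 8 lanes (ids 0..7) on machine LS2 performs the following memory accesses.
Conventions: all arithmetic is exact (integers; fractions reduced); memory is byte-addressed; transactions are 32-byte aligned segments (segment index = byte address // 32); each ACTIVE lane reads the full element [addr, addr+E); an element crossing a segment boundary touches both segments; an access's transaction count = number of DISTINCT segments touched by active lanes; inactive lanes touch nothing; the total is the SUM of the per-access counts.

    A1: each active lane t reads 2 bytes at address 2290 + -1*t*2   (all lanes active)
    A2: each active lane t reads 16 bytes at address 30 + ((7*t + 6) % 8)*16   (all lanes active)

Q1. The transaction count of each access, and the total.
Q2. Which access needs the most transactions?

A1: 1 transaction
A2: 5 transactions

Answer: 1,5; total 6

Answer: A2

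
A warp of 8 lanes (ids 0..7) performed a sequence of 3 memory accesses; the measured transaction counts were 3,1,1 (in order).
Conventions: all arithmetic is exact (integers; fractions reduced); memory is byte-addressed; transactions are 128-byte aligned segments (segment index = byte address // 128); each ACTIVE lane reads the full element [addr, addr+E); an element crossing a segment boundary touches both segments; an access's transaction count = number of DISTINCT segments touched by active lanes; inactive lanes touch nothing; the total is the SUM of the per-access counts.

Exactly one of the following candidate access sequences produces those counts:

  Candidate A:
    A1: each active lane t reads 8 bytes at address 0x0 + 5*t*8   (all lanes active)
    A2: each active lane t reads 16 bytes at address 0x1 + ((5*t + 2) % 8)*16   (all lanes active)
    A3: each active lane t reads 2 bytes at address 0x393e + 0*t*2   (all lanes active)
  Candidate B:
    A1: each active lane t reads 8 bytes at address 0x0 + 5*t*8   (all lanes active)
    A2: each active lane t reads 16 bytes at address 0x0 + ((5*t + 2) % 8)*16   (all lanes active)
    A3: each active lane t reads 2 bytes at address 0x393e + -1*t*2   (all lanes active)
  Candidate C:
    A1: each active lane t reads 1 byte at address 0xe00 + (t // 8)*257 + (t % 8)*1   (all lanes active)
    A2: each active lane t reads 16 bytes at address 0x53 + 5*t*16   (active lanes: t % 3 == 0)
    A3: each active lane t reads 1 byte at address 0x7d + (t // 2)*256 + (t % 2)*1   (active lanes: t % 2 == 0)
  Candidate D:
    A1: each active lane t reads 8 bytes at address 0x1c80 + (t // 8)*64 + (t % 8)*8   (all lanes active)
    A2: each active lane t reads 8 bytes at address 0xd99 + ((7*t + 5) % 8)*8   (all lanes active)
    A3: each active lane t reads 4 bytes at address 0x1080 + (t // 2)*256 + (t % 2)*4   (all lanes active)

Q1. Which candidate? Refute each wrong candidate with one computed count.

A: A2 gives 2 transactions, not 1
C: A1 gives 1 transaction, not 3
D: A1 gives 1 transaction, not 3
B: all counts match (3,1,1)

Answer: B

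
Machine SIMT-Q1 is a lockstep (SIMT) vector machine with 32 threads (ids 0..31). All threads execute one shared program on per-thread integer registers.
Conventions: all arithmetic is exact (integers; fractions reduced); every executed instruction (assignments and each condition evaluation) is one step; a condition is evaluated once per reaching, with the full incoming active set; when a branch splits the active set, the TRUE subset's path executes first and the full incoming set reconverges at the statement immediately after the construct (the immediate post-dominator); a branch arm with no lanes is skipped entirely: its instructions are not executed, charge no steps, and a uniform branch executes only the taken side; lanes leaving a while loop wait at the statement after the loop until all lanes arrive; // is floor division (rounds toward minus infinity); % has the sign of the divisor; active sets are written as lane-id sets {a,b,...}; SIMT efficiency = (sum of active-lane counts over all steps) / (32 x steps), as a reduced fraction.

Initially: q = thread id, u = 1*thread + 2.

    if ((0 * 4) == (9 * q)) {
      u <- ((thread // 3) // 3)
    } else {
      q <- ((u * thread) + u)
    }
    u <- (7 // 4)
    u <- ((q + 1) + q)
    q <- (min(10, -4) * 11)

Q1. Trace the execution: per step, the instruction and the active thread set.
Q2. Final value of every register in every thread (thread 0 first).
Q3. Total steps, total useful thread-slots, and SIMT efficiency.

step 0: eval ((0 * 4) == (9 * q))    {0,1,2,3,4,5,6,7,8,9,10,11,12,13,14,15,16,17,18,19,20,21,22,23,24,25,26,27,28,29,30,31}
step 1: u <- ((thread // 3) // 3)    {0}
step 2: q <- ((u * thread) + u)      {1,2,3,4,5,6,7,8,9,10,11,12,13,14,15,16,17,18,19,20,21,22,23,24,25,26,27,28,29,30,31}
step 3: u <- (7 // 4)                {0,1,2,3,4,5,6,7,8,9,10,11,12,13,14,15,16,17,18,19,20,21,22,23,24,25,26,27,28,29,30,31}
step 4: u <- ((q + 1) + q)           {0,1,2,3,4,5,6,7,8,9,10,11,12,13,14,15,16,17,18,19,20,21,22,23,24,25,26,27,28,29,30,31}
step 5: q <- (min(10, -4) * 11)      {0,1,2,3,4,5,6,7,8,9,10,11,12,13,14,15,16,17,18,19,20,21,22,23,24,25,26,27,28,29,30,31}

Answer: 6 steps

q: -44,-44,-44,-44,-44,-44,-44,-44,-44,-44,-44,-44,-44,-44,-44,-44,-44,-44,-44,-44,-44,-44,-44,-44,-44,-44,-44,-44,-44,-44,-44,-44
u: 1,13,25,41,61,85,113,145,181,221,265,313,365,421,481,545,613,685,761,841,925,1013,1105,1201,1301,1405,1513,1625,1741,1861,1985,2113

steps = 6; useful = 160; efficiency = 160/192 = 5/6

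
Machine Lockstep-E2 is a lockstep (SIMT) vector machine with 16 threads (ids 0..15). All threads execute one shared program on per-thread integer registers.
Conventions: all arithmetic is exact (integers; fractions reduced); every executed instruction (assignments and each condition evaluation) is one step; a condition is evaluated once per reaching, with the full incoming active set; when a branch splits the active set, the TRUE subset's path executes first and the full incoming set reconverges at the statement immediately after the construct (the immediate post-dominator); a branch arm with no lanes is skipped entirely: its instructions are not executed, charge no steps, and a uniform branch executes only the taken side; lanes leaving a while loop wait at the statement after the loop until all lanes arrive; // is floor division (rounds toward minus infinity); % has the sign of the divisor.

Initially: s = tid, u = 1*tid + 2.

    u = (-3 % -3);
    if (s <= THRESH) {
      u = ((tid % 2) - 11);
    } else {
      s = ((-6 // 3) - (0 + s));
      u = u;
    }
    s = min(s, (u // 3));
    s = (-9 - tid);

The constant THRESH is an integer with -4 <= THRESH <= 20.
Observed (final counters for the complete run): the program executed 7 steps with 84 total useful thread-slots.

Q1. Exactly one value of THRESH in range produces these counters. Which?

Answer: THRESH = 11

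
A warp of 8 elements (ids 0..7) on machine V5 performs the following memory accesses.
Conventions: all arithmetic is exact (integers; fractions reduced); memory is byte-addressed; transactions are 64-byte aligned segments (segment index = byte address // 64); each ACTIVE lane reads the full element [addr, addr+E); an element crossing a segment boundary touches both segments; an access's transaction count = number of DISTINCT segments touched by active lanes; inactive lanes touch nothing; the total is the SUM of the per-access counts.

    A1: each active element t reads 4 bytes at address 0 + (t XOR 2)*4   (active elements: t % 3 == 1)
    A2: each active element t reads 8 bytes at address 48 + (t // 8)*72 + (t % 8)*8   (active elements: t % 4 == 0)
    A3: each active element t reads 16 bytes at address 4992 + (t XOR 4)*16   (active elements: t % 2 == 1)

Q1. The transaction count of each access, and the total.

A1: 1 transaction
A2: 2 transactions
A3: 2 transactions

Answer: 1,2,2; total 5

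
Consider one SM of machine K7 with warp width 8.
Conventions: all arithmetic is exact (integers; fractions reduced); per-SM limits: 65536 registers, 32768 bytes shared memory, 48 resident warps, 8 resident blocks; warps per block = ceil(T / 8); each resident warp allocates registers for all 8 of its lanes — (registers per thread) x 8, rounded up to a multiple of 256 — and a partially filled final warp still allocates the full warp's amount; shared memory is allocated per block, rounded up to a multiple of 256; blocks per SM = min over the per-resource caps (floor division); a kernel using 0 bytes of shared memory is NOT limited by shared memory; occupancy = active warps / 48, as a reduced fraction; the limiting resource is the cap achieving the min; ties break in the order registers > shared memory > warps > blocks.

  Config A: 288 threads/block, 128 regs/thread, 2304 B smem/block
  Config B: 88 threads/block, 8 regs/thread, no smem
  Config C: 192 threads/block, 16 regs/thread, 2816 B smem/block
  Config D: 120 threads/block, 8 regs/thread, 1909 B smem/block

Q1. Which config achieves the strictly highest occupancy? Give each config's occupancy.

occupancies: A 3/4, B 11/12, C 1, D 15/16

Answer: C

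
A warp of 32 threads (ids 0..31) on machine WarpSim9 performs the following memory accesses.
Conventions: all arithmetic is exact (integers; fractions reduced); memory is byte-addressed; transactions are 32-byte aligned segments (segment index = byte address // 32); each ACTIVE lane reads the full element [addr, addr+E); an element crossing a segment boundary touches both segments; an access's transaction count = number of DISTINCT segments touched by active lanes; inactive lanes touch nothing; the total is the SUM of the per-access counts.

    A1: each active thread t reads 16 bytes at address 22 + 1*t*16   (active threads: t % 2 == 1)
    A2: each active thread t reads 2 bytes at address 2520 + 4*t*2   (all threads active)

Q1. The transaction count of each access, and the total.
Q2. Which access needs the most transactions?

A1: 16 transactions
A2: 9 transactions

Answer: 16,9; total 25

Answer: A1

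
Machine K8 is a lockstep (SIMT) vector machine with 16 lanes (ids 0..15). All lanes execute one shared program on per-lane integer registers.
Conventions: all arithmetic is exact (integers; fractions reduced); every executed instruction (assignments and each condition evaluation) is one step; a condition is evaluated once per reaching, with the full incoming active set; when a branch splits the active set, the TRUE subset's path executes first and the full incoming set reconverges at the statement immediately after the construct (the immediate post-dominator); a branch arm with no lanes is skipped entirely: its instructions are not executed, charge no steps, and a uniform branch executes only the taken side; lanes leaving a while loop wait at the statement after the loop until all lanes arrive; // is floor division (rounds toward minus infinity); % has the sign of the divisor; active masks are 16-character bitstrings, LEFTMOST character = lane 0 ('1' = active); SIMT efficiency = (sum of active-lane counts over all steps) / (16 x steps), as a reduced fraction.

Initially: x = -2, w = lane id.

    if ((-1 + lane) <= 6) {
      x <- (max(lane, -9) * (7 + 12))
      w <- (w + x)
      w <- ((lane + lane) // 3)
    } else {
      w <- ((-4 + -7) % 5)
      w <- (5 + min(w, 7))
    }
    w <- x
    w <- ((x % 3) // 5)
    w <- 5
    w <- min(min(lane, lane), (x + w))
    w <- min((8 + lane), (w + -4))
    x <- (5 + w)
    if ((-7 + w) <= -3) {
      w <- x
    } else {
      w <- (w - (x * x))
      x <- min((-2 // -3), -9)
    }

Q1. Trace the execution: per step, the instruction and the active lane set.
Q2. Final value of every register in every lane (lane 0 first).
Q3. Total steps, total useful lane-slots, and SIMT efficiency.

step 0: eval ((-1 + lane) <= 6)      1111111111111111
step 1: x <- (max(lane, -9) * (7 + 12)) 1111111100000000
step 2: w <- (w + x)                 1111111100000000
step 3: w <- ((lane + lane) // 3)    1111111100000000
step 4: w <- ((-4 + -7) % 5)         0000000011111111
step 5: w <- (5 + min(w, 7))         0000000011111111
step 6: w <- x                       1111111111111111
step 7: w <- ((x % 3) // 5)          1111111111111111
step 8: w <- 5                       1111111111111111
step 9: w <- min(min(lane, lane), (x + w)) 1111111111111111
step 10: w <- min((8 + lane), (w + -4)) 1111111111111111
step 11: x <- (5 + w)                 1111111111111111
step 12: eval ((-7 + w) <= -3)        1111111111111111
step 13: w <- x                       1111111111111111

Answer: 14 steps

x: 1,2,3,4,5,6,7,8,4,4,4,4,4,4,4,4
w: 1,2,3,4,5,6,7,8,4,4,4,4,4,4,4,4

steps = 14; useful = 184; efficiency = 184/224 = 23/28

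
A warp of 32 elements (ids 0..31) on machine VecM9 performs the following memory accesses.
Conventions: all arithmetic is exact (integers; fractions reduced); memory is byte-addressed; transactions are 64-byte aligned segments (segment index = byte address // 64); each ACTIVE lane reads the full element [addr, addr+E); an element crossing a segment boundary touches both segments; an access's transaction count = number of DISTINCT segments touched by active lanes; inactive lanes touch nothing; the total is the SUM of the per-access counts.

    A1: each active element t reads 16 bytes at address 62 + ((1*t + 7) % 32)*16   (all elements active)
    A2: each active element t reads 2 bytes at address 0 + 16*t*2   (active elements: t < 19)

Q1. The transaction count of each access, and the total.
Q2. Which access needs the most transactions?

A1: 9 transactions
A2: 10 transactions

Answer: 9,10; total 19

Answer: A2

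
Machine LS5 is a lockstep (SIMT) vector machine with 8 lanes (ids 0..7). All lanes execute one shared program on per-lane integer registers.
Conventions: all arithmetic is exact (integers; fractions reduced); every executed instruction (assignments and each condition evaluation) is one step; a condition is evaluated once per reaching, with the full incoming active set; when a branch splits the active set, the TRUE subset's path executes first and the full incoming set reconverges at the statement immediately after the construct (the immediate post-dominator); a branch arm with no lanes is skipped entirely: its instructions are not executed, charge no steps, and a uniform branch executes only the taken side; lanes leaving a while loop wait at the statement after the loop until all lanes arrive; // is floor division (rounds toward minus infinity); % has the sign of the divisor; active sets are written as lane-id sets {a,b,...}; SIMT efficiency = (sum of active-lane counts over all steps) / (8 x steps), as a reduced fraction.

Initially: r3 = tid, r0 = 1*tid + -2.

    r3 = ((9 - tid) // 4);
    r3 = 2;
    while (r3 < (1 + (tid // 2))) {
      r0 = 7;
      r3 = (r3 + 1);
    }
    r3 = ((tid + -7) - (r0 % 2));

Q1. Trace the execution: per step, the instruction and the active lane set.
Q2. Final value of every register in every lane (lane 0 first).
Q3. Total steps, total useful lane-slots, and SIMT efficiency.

step 0: r3 <- ((9 - tid) // 4)       {0,1,2,3,4,5,6,7}
step 1: r3 <- 2                      {0,1,2,3,4,5,6,7}
step 2: eval (r3 < (1 + (tid // 2))) {0,1,2,3,4,5,6,7}
step 3: r0 <- 7                      {4,5,6,7}
step 4: r3 <- (r3 + 1)               {4,5,6,7}
step 5: eval (r3 < (1 + (tid // 2))) {4,5,6,7}
step 6: r0 <- 7                      {6,7}
step 7: r3 <- (r3 + 1)               {6,7}
step 8: eval (r3 < (1 + (tid // 2))) {6,7}
step 9: r3 <- ((tid + -7) - (r0 % 2)) {0,1,2,3,4,5,6,7}

Answer: 10 steps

r3: -7,-7,-5,-5,-4,-3,-2,-1
r0: -2,-1,0,1,7,7,7,7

steps = 10; useful = 50; efficiency = 50/80 = 5/8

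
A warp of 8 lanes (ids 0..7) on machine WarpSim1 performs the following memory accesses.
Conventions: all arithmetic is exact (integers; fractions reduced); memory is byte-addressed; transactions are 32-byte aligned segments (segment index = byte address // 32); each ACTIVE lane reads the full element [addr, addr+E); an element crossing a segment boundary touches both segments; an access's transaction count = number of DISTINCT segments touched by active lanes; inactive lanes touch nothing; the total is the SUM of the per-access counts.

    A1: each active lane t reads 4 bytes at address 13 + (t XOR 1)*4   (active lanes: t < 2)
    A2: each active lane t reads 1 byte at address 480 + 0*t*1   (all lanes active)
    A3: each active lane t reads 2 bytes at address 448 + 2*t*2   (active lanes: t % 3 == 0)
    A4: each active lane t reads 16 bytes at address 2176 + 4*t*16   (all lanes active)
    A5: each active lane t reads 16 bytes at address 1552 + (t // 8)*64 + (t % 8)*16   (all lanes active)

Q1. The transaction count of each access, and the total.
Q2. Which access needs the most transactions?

A1: 1 transaction
A2: 1 transaction
A3: 1 transaction
A4: 8 transactions
A5: 5 transactions

Answer: 1,1,1,8,5; total 16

Answer: A4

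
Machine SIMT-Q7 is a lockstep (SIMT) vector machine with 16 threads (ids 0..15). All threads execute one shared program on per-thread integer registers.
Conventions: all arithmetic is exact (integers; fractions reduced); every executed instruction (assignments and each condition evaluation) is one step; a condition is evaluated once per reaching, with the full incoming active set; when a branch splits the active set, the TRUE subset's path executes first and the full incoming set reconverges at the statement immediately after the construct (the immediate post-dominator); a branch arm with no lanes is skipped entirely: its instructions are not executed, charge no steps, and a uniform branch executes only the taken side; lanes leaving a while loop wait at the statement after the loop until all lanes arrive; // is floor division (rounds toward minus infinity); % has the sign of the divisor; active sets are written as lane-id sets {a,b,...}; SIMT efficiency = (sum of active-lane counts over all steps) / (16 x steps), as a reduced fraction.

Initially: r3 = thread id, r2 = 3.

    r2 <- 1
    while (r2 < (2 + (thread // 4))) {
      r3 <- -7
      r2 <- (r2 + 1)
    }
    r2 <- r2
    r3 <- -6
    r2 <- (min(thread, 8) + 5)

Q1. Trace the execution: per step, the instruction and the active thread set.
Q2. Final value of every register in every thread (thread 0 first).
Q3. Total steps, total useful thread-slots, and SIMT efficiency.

step 0: r2 <- 1                      {0,1,2,3,4,5,6,7,8,9,10,11,12,13,14,15}
step 1: eval (r2 < (2 + (thread // 4))) {0,1,2,3,4,5,6,7,8,9,10,11,12,13,14,15}
step 2: r3 <- -7                     {0,1,2,3,4,5,6,7,8,9,10,11,12,13,14,15}
step 3: r2 <- (r2 + 1)               {0,1,2,3,4,5,6,7,8,9,10,11,12,13,14,15}
step 4: eval (r2 < (2 + (thread // 4))) {0,1,2,3,4,5,6,7,8,9,10,11,12,13,14,15}
step 5: r3 <- -7                     {4,5,6,7,8,9,10,11,12,13,14,15}
step 6: r2 <- (r2 + 1)               {4,5,6,7,8,9,10,11,12,13,14,15}
step 7: eval (r2 < (2 + (thread // 4))) {4,5,6,7,8,9,10,11,12,13,14,15}
step 8: r3 <- -7                     {8,9,10,11,12,13,14,15}
step 9: r2 <- (r2 + 1)               {8,9,10,11,12,13,14,15}
step 10: eval (r2 < (2 + (thread // 4))) {8,9,10,11,12,13,14,15}
step 11: r3 <- -7                     {12,13,14,15}
step 12: r2 <- (r2 + 1)               {12,13,14,15}
step 13: eval (r2 < (2 + (thread // 4))) {12,13,14,15}
step 14: r2 <- r2                     {0,1,2,3,4,5,6,7,8,9,10,11,12,13,14,15}
step 15: r3 <- -6                     {0,1,2,3,4,5,6,7,8,9,10,11,12,13,14,15}
step 16: r2 <- (min(thread, 8) + 5)   {0,1,2,3,4,5,6,7,8,9,10,11,12,13,14,15}

Answer: 17 steps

r3: -6,-6,-6,-6,-6,-6,-6,-6,-6,-6,-6,-6,-6,-6,-6,-6
r2: 5,6,7,8,9,10,11,12,13,13,13,13,13,13,13,13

steps = 17; useful = 200; efficiency = 200/272 = 25/34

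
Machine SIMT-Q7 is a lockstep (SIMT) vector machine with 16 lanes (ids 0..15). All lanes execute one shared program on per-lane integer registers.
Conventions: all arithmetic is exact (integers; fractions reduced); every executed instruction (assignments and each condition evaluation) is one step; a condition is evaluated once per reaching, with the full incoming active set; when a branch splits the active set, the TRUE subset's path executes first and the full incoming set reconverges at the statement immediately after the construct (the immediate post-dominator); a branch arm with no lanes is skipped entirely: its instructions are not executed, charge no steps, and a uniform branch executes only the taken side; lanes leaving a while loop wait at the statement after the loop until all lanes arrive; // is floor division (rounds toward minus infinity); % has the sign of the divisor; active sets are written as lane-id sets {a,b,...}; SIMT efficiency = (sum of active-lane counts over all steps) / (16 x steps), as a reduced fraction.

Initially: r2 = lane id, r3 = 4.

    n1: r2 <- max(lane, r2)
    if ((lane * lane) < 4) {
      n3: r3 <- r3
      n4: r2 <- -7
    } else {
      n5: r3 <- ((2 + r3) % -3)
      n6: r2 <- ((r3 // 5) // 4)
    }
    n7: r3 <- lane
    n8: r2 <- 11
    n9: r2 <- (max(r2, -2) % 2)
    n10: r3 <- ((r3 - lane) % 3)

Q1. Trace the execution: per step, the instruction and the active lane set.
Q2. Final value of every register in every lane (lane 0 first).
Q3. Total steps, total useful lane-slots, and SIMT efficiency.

step 0: r2 <- max(lane, r2)          {0,1,2,3,4,5,6,7,8,9,10,11,12,13,14,15}
step 1: eval ((lane * lane) < 4)     {0,1,2,3,4,5,6,7,8,9,10,11,12,13,14,15}
step 2: r3 <- r3                     {0,1}
step 3: r2 <- -7                     {0,1}
step 4: r3 <- ((2 + r3) % -3)        {2,3,4,5,6,7,8,9,10,11,12,13,14,15}
step 5: r2 <- ((r3 // 5) // 4)       {2,3,4,5,6,7,8,9,10,11,12,13,14,15}
step 6: r3 <- lane                   {0,1,2,3,4,5,6,7,8,9,10,11,12,13,14,15}
step 7: r2 <- 11                     {0,1,2,3,4,5,6,7,8,9,10,11,12,13,14,15}
step 8: r2 <- (max(r2, -2) % 2)      {0,1,2,3,4,5,6,7,8,9,10,11,12,13,14,15}
step 9: r3 <- ((r3 - lane) % 3)      {0,1,2,3,4,5,6,7,8,9,10,11,12,13,14,15}

Answer: 10 steps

r2: 1,1,1,1,1,1,1,1,1,1,1,1,1,1,1,1
r3: 0,0,0,0,0,0,0,0,0,0,0,0,0,0,0,0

steps = 10; useful = 128; efficiency = 128/160 = 4/5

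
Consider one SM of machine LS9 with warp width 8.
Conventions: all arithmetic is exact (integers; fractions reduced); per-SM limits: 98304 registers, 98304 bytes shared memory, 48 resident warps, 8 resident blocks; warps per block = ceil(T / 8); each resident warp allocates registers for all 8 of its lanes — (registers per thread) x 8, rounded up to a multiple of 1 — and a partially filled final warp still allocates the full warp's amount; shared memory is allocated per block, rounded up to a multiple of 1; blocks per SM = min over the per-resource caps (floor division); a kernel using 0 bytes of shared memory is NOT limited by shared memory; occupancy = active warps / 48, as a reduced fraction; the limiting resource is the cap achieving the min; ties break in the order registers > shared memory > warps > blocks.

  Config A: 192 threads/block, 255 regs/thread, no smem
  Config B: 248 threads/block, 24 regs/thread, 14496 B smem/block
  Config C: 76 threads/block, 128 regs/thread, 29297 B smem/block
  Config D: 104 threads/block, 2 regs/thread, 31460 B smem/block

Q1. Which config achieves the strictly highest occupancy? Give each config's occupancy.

occupancies: A 1, B 31/48, C 5/8, D 13/16

Answer: A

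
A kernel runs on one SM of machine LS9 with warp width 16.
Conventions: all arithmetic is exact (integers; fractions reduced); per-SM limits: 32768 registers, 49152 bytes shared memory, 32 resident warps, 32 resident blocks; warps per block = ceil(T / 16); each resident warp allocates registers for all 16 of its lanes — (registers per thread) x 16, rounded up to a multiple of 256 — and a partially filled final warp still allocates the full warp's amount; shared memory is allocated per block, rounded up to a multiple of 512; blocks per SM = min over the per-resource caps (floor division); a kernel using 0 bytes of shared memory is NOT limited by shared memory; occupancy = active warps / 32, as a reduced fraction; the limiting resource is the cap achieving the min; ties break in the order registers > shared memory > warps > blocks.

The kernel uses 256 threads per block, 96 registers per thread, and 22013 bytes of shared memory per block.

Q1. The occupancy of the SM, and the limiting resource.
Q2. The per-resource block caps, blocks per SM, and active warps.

Answer: occupancy 1/2, limited by registers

registers: 1 block
shared memory: 2 blocks
warps: 2 blocks
blocks: 32 blocks

Answer: 1 block, 16 active warps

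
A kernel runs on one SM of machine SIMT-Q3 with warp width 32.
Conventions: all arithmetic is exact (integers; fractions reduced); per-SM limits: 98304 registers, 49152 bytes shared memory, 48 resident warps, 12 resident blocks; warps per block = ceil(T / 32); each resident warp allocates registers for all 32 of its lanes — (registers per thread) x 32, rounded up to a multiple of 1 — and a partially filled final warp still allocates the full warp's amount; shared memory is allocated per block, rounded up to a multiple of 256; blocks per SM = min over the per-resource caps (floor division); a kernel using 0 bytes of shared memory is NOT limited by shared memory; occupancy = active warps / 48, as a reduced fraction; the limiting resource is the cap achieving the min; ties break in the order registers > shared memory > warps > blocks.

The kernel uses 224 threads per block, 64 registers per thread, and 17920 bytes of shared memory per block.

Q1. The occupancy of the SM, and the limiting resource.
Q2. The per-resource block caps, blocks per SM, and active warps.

Answer: occupancy 7/24, limited by shared memory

registers: 6 blocks
shared memory: 2 blocks
warps: 6 blocks
blocks: 12 blocks

Answer: 2 blocks, 14 active warps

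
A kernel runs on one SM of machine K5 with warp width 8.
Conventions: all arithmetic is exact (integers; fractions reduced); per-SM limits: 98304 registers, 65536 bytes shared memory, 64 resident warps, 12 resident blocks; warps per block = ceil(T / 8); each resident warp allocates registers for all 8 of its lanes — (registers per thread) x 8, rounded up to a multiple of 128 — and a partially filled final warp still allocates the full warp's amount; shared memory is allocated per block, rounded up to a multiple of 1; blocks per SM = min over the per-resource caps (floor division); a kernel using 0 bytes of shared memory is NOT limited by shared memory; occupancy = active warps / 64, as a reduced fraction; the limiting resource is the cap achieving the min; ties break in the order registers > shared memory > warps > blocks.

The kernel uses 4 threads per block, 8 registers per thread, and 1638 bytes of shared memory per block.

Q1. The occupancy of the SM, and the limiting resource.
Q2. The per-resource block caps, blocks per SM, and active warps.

Answer: occupancy 3/16, limited by blocks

registers: 768 blocks
shared memory: 40 blocks
warps: 64 blocks
blocks: 12 blocks

Answer: 12 blocks, 12 active warps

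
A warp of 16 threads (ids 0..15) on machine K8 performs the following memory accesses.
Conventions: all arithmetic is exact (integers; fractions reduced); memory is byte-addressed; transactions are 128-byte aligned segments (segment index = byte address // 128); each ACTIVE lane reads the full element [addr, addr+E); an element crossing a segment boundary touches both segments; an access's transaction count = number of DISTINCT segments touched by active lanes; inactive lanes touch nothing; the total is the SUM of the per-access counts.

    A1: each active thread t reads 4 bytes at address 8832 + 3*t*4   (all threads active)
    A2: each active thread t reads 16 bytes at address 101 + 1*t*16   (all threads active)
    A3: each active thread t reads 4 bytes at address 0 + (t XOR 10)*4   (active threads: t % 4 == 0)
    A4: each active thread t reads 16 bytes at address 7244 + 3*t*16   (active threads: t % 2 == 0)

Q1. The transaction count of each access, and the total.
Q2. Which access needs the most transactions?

A1: 2 transactions
A2: 3 transactions
A3: 1 transaction
A4: 6 transactions

Answer: 2,3,1,6; total 12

Answer: A4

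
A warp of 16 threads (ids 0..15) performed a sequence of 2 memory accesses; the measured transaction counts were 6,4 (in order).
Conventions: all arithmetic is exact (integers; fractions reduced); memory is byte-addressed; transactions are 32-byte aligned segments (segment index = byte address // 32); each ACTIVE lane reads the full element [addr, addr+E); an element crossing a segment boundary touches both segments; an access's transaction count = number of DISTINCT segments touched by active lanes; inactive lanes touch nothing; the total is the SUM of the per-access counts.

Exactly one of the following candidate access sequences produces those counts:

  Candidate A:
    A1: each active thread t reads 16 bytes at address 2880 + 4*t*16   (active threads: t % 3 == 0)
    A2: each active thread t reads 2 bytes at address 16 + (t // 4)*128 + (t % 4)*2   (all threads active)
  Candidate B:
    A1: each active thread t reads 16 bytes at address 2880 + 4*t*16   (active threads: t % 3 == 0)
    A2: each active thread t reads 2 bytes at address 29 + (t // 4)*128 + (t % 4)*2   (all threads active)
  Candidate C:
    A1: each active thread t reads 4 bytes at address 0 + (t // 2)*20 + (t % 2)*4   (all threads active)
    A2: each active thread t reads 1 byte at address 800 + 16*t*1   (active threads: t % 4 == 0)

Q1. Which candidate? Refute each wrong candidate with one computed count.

B: A2 gives 8 transactions, not 4
C: A1 gives 5 transactions, not 6
A: all counts match (6,4)

Answer: A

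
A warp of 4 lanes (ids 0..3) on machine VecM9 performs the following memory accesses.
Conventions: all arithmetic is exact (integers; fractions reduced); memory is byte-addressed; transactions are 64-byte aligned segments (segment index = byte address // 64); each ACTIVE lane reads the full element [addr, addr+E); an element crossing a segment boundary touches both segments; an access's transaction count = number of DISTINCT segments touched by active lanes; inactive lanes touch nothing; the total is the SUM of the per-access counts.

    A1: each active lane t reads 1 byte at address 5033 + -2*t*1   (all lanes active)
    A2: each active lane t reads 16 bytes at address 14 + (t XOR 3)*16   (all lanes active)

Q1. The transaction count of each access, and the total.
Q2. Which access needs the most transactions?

A1: 1 transaction
A2: 2 transactions

Answer: 1,2; total 3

Answer: A2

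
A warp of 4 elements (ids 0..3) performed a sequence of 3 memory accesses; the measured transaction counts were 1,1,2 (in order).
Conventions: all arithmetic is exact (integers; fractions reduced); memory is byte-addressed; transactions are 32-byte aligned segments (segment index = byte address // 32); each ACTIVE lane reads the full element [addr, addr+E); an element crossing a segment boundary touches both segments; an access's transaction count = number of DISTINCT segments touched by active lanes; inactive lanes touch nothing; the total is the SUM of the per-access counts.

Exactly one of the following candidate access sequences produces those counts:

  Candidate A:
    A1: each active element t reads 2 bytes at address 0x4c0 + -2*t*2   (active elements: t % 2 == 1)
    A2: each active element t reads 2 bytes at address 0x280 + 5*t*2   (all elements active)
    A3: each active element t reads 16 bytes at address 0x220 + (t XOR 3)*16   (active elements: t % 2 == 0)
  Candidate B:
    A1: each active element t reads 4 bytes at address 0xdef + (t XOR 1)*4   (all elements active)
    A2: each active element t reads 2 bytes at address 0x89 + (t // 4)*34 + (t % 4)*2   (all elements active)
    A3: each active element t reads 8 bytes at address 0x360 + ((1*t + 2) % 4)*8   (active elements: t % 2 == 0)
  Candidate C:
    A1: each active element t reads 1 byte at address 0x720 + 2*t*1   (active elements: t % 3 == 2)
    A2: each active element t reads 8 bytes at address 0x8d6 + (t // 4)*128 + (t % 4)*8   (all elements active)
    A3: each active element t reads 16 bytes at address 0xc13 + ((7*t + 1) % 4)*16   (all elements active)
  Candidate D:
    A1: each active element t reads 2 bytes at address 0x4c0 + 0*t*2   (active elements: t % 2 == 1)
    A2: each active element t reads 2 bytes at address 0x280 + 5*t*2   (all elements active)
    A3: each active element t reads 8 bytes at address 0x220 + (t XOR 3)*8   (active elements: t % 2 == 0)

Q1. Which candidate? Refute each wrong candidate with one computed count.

B: A3 gives 1 transaction, not 2
C: A2 gives 2 transactions, not 1
D: A3 gives 1 transaction, not 2
A: all counts match (1,1,2)

Answer: A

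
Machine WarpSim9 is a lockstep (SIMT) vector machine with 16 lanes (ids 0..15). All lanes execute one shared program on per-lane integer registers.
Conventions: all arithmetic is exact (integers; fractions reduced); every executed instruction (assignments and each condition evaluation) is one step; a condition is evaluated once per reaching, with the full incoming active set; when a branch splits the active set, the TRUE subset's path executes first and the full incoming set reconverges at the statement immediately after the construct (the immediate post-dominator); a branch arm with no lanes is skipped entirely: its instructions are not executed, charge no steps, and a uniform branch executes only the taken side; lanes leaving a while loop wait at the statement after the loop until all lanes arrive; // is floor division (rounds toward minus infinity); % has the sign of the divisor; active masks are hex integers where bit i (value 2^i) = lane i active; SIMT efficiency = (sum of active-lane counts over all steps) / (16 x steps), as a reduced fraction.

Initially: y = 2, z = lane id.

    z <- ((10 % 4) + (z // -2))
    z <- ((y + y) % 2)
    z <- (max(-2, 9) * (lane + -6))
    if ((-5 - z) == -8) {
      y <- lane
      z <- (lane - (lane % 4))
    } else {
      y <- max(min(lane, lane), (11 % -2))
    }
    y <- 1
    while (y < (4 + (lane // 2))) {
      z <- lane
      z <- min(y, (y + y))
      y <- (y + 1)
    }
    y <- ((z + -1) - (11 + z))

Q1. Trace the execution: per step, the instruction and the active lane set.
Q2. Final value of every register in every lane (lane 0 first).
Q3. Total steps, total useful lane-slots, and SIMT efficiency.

step 0: z <- ((10 % 4) + (z // -2))  0xffff
step 1: z <- ((y + y) % 2)           0xffff
step 2: z <- (max(-2, 9) * (lane + -6)) 0xffff
step 3: eval ((-5 - z) == -8)        0xffff
step 4: y <- max(min(lane, lane), (11 % -2)) 0xffff
step 5: y <- 1                       0xffff
step 6: eval (y < (4 + (lane // 2))) 0xffff
step 7: z <- lane                    0xffff
step 8: z <- min(y, (y + y))         0xffff
step 9: y <- (y + 1)                 0xffff
step 10: eval (y < (4 + (lane // 2))) 0xffff
step 11: z <- lane                    0xffff
step 12: z <- min(y, (y + y))         0xffff
step 13: y <- (y + 1)                 0xffff
step 14: eval (y < (4 + (lane // 2))) 0xffff
step 15: z <- lane                    0xffff
step 16: z <- min(y, (y + y))         0xffff
step 17: y <- (y + 1)                 0xffff
step 18: eval (y < (4 + (lane // 2))) 0xffff
step 19: z <- lane                    0xfffc
step 20: z <- min(y, (y + y))         0xfffc
step 21: y <- (y + 1)                 0xfffc
step 22: eval (y < (4 + (lane // 2))) 0xfffc
step 23: z <- lane                    0xfff0
step 24: z <- min(y, (y + y))         0xfff0
step 25: y <- (y + 1)                 0xfff0
step 26: eval (y < (4 + (lane // 2))) 0xfff0
step 27: z <- lane                    0xffc0
step 28: z <- min(y, (y + y))         0xffc0
step 29: y <- (y + 1)                 0xffc0
step 30: eval (y < (4 + (lane // 2))) 0xffc0
step 31: z <- lane                    0xff00
step 32: z <- min(y, (y + y))         0xff00
step 33: y <- (y + 1)                 0xff00
step 34: eval (y < (4 + (lane // 2))) 0xff00
step 35: z <- lane                    0xfc00
step 36: z <- min(y, (y + y))         0xfc00
step 37: y <- (y + 1)                 0xfc00
step 38: eval (y < (4 + (lane // 2))) 0xfc00
step 39: z <- lane                    0xf000
step 40: z <- min(y, (y + y))         0xf000
step 41: y <- (y + 1)                 0xf000
step 42: eval (y < (4 + (lane // 2))) 0xf000
step 43: z <- lane                    0xc000
step 44: z <- min(y, (y + y))         0xc000
step 45: y <- (y + 1)                 0xc000
step 46: eval (y < (4 + (lane // 2))) 0xc000
step 47: y <- ((z + -1) - (11 + z))   0xffff

Answer: 48 steps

y: -12,-12,-12,-12,-12,-12,-12,-12,-12,-12,-12,-12,-12,-12,-12,-12
z: 3,3,4,4,5,5,6,6,7,7,8,8,9,9,10,10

steps = 48; useful = 544; efficiency = 544/768 = 17/24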